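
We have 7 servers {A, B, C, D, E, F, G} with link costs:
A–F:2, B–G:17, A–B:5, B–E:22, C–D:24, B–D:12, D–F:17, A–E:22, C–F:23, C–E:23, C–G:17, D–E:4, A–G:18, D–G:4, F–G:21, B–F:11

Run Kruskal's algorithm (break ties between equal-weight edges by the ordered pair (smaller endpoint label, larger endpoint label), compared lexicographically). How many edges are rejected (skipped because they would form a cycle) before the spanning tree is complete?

Kruskal: consider edges lightest-first.
A–F (2): add. Components now {A,F} {B} {C} {D} {E} {G}
D–E (4): add. Components now {A,F} {B} {C} {D,E} {G}
D–G (4): add. Components now {A,F} {B} {C} {D,E,G}
A–B (5): add. Components now {A,B,F} {C} {D,E,G}
B–F (11): skip — B and F already connected.
B–D (12): add. Components now {A,B,D,E,F,G} {C}
B–G (17): skip — B and G already connected.
C–G (17): add. Components now {A,B,C,D,E,F,G}
Edges rejected before the tree was complete: 2.

2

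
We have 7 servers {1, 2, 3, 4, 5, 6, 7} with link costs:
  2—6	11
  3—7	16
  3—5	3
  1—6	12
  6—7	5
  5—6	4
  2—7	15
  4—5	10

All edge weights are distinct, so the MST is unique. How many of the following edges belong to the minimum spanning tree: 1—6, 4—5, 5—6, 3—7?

3

Sort edges by weight, then run Kruskal:
3—5 (3): add. Components now {1} {2} {3,5} {4} {6} {7}
5—6 (4): add. Components now {1} {2} {3,5,6} {4} {7}
6—7 (5): add. Components now {1} {2} {3,5,6,7} {4}
4—5 (10): add. Components now {1} {2} {3,4,5,6,7}
2—6 (11): add. Components now {1} {2,3,4,5,6,7}
1—6 (12): add. Components now {1,2,3,4,5,6,7}
MST edge set: {3—5, 5—6, 6—7, 4—5, 2—6, 1—6}.
Of the listed edges, {1—6, 4—5, 5—6} are in the MST → 3.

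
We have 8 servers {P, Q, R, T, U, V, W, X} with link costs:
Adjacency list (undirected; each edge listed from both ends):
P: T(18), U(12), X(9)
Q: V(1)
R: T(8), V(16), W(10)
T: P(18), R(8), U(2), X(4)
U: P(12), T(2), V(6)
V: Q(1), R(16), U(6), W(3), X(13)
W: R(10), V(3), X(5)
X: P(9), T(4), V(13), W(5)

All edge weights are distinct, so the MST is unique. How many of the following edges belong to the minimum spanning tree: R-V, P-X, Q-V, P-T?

2

Sort edges by weight, then run Kruskal:
Q-V (1): add — endpoints in different components.
T-U (2): add — endpoints in different components.
V-W (3): add — endpoints in different components.
T-X (4): add — endpoints in different components.
W-X (5): add — endpoints in different components.
U-V (6): skip — U and V already connected.
R-T (8): add — endpoints in different components.
P-X (9): add — endpoints in different components.
MST edge set: {Q-V, T-U, V-W, T-X, W-X, R-T, P-X}.
Of the listed edges, {P-X, Q-V} are in the MST → 2.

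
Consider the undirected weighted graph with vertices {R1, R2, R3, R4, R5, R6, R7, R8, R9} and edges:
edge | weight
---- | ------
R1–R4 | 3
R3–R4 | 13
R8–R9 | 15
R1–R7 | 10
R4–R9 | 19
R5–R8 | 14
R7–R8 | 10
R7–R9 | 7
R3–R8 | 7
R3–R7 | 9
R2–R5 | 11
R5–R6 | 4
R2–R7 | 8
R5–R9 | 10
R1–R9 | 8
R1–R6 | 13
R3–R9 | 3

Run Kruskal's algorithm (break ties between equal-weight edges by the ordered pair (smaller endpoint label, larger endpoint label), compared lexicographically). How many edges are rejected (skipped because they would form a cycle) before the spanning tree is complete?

Sort edges by weight, then run Kruskal:
R1–R4 (3): add — endpoints in different components.
R3–R9 (3): add — endpoints in different components.
R5–R6 (4): add — endpoints in different components.
R3–R8 (7): add — endpoints in different components.
R7–R9 (7): add — endpoints in different components.
R1–R9 (8): add — endpoints in different components.
R2–R7 (8): add — endpoints in different components.
R3–R7 (9): skip — R3 and R7 already connected.
R1–R7 (10): skip — R1 and R7 already connected.
R5–R9 (10): add — endpoints in different components.
Edges rejected before the tree was complete: 2.

2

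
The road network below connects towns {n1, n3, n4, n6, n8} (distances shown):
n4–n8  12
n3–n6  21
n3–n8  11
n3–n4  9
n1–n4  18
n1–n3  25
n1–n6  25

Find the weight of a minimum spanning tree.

Prim's algorithm from n6:
Step 1: cheapest edge leaving the tree is n3–n6 (21); add n3.
Step 2: cheapest edge leaving the tree is n3–n4 (9); add n4.
Step 3: cheapest edge leaving the tree is n3–n8 (11); add n8.
Step 4: cheapest edge leaving the tree is n1–n4 (18); add n1.
MST edges: n3–n6, n3–n4, n3–n8, n1–n4; total weight 21+9+11+18 = 59.

59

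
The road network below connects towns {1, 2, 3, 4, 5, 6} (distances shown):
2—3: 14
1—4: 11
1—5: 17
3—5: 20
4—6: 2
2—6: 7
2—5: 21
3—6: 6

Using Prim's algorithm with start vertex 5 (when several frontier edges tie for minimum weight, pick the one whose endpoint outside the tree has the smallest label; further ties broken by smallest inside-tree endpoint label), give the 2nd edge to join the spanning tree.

1-4

Grow the tree from 5 using Prim:
Step 1: cheapest edge leaving the tree is 1—5 (17); add 1.
Step 2: cheapest edge leaving the tree is 1—4 (11); add 4.
Step 3: cheapest edge leaving the tree is 4—6 (2); add 6.
Step 4: cheapest edge leaving the tree is 3—6 (6); add 3.
Step 5: cheapest edge leaving the tree is 2—6 (7); add 2.
The 2nd edge added is 1—4.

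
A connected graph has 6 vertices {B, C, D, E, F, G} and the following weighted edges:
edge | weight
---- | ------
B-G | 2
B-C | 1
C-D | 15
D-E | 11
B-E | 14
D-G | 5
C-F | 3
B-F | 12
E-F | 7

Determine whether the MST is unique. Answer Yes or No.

Sort edges by weight, then run Kruskal:
B-C (1): add — endpoints in different components.
B-G (2): add — endpoints in different components.
C-F (3): add — endpoints in different components.
D-G (5): add — endpoints in different components.
E-F (7): add — endpoints in different components.
Every non-tree edge has weight strictly greater than the heaviest edge on the tree path between its endpoints, so the MST is unique.

Yes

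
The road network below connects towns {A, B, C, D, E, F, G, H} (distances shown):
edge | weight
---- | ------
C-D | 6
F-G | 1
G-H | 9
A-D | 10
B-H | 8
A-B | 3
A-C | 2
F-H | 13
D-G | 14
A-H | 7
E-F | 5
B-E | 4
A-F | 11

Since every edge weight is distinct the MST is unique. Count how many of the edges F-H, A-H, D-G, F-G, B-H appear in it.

Sort edges by weight, then run Kruskal:
F-G (1): add — endpoints in different components.
A-C (2): add — endpoints in different components.
A-B (3): add — endpoints in different components.
B-E (4): add — endpoints in different components.
E-F (5): add — endpoints in different components.
C-D (6): add — endpoints in different components.
A-H (7): add — endpoints in different components.
MST edge set: {F-G, A-C, A-B, B-E, E-F, C-D, A-H}.
Of the listed edges, {A-H, F-G} are in the MST → 2.

2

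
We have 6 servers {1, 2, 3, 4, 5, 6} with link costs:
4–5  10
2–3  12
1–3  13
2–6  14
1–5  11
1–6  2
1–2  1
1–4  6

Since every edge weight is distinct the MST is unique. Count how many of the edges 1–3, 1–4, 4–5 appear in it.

Kruskal: consider edges lightest-first.
1–2 (1): add — endpoints in different components.
1–6 (2): add — endpoints in different components.
1–4 (6): add — endpoints in different components.
4–5 (10): add — endpoints in different components.
1–5 (11): skip — 1 and 5 already connected.
2–3 (12): add — endpoints in different components.
MST edge set: {1–2, 1–6, 1–4, 4–5, 2–3}.
Of the listed edges, {1–4, 4–5} are in the MST → 2.

2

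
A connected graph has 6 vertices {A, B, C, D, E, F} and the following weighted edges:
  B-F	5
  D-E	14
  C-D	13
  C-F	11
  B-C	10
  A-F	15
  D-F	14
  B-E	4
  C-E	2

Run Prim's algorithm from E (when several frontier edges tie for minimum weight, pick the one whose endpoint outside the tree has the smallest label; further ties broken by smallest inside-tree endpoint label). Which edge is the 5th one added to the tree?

A-F

Prim's algorithm from E:
Step 1: cheapest edge leaving the tree is C-E (2); add C.
Step 2: cheapest edge leaving the tree is B-E (4); add B.
Step 3: cheapest edge leaving the tree is B-F (5); add F.
Step 4: cheapest edge leaving the tree is C-D (13); add D.
Step 5: cheapest edge leaving the tree is A-F (15); add A.
The 5th edge added is A-F.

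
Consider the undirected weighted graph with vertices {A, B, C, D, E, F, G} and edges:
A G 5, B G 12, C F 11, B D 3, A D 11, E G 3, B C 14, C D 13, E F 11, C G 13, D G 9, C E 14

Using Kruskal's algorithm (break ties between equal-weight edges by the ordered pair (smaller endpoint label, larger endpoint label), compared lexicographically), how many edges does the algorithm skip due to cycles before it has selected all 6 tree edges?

Sort edges by weight, then run Kruskal:
B D (3): add. Components now {A} {B,D} {C} {E} {F} {G}
E G (3): add. Components now {A} {B,D} {C} {E,G} {F}
A G (5): add. Components now {A,E,G} {B,D} {C} {F}
D G (9): add. Components now {A,B,D,E,G} {C} {F}
A D (11): skip — A and D already connected.
C F (11): add. Components now {A,B,D,E,G} {C,F}
E F (11): add. Components now {A,B,C,D,E,F,G}
Edges rejected before the tree was complete: 1.

1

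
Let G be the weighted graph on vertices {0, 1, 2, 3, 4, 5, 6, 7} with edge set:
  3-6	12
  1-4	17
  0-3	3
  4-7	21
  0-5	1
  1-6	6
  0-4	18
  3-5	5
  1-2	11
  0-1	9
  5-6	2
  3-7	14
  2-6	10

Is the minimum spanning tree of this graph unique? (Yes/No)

Yes

Kruskal's algorithm — process edges by increasing weight (ties by edge label):
0-5 (1): add — endpoints in different components.
5-6 (2): add — endpoints in different components.
0-3 (3): add — endpoints in different components.
3-5 (5): skip — 3 and 5 already connected.
1-6 (6): add — endpoints in different components.
0-1 (9): skip — 0 and 1 already connected.
2-6 (10): add — endpoints in different components.
1-2 (11): skip — 1 and 2 already connected.
3-6 (12): skip — 3 and 6 already connected.
3-7 (14): add — endpoints in different components.
1-4 (17): add — endpoints in different components.
Every non-tree edge has weight strictly greater than the heaviest edge on the tree path between its endpoints, so the MST is unique.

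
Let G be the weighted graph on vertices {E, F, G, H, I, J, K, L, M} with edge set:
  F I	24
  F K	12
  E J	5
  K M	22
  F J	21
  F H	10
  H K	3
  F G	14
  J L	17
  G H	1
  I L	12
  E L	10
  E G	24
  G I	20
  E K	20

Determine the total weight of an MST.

83

Sort edges by weight, then run Kruskal:
G H (1): add — endpoints in different components.
H K (3): add — endpoints in different components.
E J (5): add — endpoints in different components.
E L (10): add — endpoints in different components.
F H (10): add — endpoints in different components.
F K (12): skip — F and K already connected.
I L (12): add — endpoints in different components.
F G (14): skip — F and G already connected.
J L (17): skip — J and L already connected.
E K (20): add — endpoints in different components.
G I (20): skip — G and I already connected.
F J (21): skip — F and J already connected.
K M (22): add — endpoints in different components.
MST edges: G H, H K, E J, E L, F H, I L, E K, K M; total weight 1+3+5+10+10+12+20+22 = 83.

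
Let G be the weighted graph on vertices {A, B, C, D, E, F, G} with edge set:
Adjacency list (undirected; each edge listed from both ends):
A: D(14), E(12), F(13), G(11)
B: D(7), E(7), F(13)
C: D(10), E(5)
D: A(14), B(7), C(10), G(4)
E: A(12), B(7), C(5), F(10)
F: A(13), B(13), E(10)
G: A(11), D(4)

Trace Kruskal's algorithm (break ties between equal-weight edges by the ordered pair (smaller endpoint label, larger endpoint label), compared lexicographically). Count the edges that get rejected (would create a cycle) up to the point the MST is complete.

Kruskal: consider edges lightest-first.
D—G (4): add — endpoints in different components.
C—E (5): add — endpoints in different components.
B—D (7): add — endpoints in different components.
B—E (7): add — endpoints in different components.
C—D (10): skip — C and D already connected.
E—F (10): add — endpoints in different components.
A—G (11): add — endpoints in different components.
Edges rejected before the tree was complete: 1.

1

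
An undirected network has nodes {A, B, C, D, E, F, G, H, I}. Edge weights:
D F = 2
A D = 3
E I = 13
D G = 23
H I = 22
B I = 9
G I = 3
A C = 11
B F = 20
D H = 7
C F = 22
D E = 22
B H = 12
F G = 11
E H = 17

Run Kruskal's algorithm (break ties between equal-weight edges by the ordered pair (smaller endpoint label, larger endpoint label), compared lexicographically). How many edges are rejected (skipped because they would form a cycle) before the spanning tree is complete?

1

Sort edges by weight, then run Kruskal:
D F (2): add — endpoints in different components.
A D (3): add — endpoints in different components.
G I (3): add — endpoints in different components.
D H (7): add — endpoints in different components.
B I (9): add — endpoints in different components.
A C (11): add — endpoints in different components.
F G (11): add — endpoints in different components.
B H (12): skip — B and H already connected.
E I (13): add — endpoints in different components.
Edges rejected before the tree was complete: 1.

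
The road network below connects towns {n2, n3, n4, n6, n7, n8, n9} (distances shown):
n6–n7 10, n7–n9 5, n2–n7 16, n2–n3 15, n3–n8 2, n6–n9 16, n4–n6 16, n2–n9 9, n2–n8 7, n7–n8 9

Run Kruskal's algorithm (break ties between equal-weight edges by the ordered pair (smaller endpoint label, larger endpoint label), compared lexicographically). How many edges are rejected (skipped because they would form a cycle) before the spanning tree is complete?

3

Sort edges by weight, then run Kruskal:
n3–n8 (2): add. Components now {n9} {n4} {n3,n8} {n7} {n2} {n6}
n7–n9 (5): add. Components now {n7,n9} {n4} {n3,n8} {n2} {n6}
n2–n8 (7): add. Components now {n7,n9} {n4} {n2,n3,n8} {n6}
n2–n9 (9): add. Components now {n2,n3,n7,n8,n9} {n4} {n6}
n7–n8 (9): skip — n8 and n7 already connected.
n6–n7 (10): add. Components now {n2,n3,n6,n7,n8,n9} {n4}
n2–n3 (15): skip — n3 and n2 already connected.
n2–n7 (16): skip — n7 and n2 already connected.
n4–n6 (16): add. Components now {n2,n3,n4,n6,n7,n8,n9}
Edges rejected before the tree was complete: 3.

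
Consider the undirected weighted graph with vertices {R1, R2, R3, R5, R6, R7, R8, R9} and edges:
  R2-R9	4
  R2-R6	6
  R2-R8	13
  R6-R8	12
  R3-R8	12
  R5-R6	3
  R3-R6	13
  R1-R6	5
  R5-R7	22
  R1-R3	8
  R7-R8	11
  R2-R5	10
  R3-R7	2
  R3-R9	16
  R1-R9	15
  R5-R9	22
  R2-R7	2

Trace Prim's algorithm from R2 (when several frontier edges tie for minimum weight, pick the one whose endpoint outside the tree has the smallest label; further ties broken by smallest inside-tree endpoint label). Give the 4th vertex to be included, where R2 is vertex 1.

Grow the tree from R2 using Prim:
Step 1: cheapest edge leaving the tree is R2-R7 (2); add R7.
Step 2: cheapest edge leaving the tree is R3-R7 (2); add R3.
Step 3: cheapest edge leaving the tree is R2-R9 (4); add R9.
Step 4: cheapest edge leaving the tree is R2-R6 (6); add R6.
Step 5: cheapest edge leaving the tree is R5-R6 (3); add R5.
Step 6: cheapest edge leaving the tree is R1-R6 (5); add R1.
Step 7: cheapest edge leaving the tree is R7-R8 (11); add R8.
Vertex order: R2, R7, R3, R9, R6, R5, R1, R8. The 4th vertex is R9.

R9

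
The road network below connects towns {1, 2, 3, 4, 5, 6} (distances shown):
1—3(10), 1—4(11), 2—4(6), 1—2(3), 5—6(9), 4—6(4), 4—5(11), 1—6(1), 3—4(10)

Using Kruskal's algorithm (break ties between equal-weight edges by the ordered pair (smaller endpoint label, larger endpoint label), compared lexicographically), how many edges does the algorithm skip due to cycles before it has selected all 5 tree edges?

1

Kruskal: consider edges lightest-first.
1—6 (1): add — endpoints in different components.
1—2 (3): add — endpoints in different components.
4—6 (4): add — endpoints in different components.
2—4 (6): skip — 2 and 4 already connected.
5—6 (9): add — endpoints in different components.
1—3 (10): add — endpoints in different components.
Edges rejected before the tree was complete: 1.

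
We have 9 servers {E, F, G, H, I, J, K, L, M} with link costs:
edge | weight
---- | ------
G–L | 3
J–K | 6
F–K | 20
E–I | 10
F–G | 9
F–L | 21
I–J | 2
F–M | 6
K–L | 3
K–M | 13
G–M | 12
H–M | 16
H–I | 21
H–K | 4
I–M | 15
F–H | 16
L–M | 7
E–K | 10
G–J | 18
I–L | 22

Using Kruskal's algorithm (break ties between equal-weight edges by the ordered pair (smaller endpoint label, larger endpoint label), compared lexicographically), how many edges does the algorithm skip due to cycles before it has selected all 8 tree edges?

Sort edges by weight, then run Kruskal:
I–J (2): add — endpoints in different components.
G–L (3): add — endpoints in different components.
K–L (3): add — endpoints in different components.
H–K (4): add — endpoints in different components.
F–M (6): add — endpoints in different components.
J–K (6): add — endpoints in different components.
L–M (7): add — endpoints in different components.
F–G (9): skip — F and G already connected.
E–I (10): add — endpoints in different components.
Edges rejected before the tree was complete: 1.

1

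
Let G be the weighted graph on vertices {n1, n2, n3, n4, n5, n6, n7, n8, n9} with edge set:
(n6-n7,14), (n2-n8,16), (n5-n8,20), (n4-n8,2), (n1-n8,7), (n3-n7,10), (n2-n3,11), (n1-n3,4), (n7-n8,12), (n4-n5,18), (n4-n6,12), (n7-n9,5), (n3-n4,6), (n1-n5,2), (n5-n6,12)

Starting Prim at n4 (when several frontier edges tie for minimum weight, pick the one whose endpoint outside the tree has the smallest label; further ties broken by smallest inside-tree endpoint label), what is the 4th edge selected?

n1-n5

Grow the tree from n4 using Prim:
Step 1: cheapest edge leaving the tree is n4-n8 (2); add n8.
Step 2: cheapest edge leaving the tree is n3-n4 (6); add n3.
Step 3: cheapest edge leaving the tree is n1-n3 (4); add n1.
Step 4: cheapest edge leaving the tree is n1-n5 (2); add n5.
Step 5: cheapest edge leaving the tree is n3-n7 (10); add n7.
Step 6: cheapest edge leaving the tree is n7-n9 (5); add n9.
Step 7: cheapest edge leaving the tree is n2-n3 (11); add n2.
Step 8: cheapest edge leaving the tree is n4-n6 (12); add n6.
The 4th edge added is n1-n5.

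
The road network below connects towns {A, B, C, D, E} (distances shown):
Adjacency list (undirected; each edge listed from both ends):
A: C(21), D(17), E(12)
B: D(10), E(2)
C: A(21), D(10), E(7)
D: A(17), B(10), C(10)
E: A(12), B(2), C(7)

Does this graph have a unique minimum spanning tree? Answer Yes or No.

No

Kruskal's algorithm — process edges by increasing weight (ties by edge label):
B—E (2): add. Components now {A} {B,E} {C} {D}
C—E (7): add. Components now {A} {B,C,E} {D}
B—D (10): add. Components now {A} {B,C,D,E}
C—D (10): skip — C and D already connected.
A—E (12): add. Components now {A,B,C,D,E}
Non-tree edge C—D has weight 10, equal to the heaviest edge on its tree cycle — swapping gives another MST of the same weight. Not unique.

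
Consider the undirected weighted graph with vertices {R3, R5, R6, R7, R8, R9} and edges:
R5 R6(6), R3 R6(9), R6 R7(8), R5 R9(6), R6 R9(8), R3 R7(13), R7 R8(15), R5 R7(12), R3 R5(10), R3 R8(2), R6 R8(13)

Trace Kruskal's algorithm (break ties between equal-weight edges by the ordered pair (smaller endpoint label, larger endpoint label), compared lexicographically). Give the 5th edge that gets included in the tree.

Kruskal's algorithm — process edges by increasing weight (ties by edge label):
R3 R8 (2): add. Components now {R5} {R7} {R9} {R3,R8} {R6}
R5 R6 (6): add. Components now {R5,R6} {R7} {R9} {R3,R8}
R5 R9 (6): add. Components now {R5,R6,R9} {R7} {R3,R8}
R6 R7 (8): add. Components now {R5,R6,R7,R9} {R3,R8}
R6 R9 (8): skip — R9 and R6 already connected.
R3 R6 (9): add. Components now {R3,R5,R6,R7,R8,R9}
The 5th edge added is R3 R6.

R3-R6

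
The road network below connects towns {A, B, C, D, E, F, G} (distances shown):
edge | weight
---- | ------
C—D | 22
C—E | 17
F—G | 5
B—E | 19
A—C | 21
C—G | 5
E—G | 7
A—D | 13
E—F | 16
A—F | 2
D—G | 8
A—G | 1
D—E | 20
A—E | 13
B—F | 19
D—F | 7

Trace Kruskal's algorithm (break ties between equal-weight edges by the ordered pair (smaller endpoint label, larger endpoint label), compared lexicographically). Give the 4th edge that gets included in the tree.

D-F

Sort edges by weight, then run Kruskal:
A—G (1): add — endpoints in different components.
A—F (2): add — endpoints in different components.
C—G (5): add — endpoints in different components.
F—G (5): skip — F and G already connected.
D—F (7): add — endpoints in different components.
E—G (7): add — endpoints in different components.
D—G (8): skip — D and G already connected.
A—D (13): skip — A and D already connected.
A—E (13): skip — A and E already connected.
E—F (16): skip — E and F already connected.
C—E (17): skip — C and E already connected.
B—E (19): add — endpoints in different components.
The 4th edge added is D—F.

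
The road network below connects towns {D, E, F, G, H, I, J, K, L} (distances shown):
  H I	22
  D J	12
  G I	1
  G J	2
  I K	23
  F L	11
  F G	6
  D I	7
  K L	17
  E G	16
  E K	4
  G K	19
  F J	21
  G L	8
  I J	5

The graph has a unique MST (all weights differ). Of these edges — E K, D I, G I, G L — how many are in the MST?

Kruskal's algorithm — process edges by increasing weight (ties by edge label):
G I (1): add — endpoints in different components.
G J (2): add — endpoints in different components.
E K (4): add — endpoints in different components.
I J (5): skip — I and J already connected.
F G (6): add — endpoints in different components.
D I (7): add — endpoints in different components.
G L (8): add — endpoints in different components.
F L (11): skip — F and L already connected.
D J (12): skip — D and J already connected.
E G (16): add — endpoints in different components.
K L (17): skip — K and L already connected.
G K (19): skip — G and K already connected.
F J (21): skip — F and J already connected.
H I (22): add — endpoints in different components.
MST edge set: {G I, G J, E K, F G, D I, G L, E G, H I}.
Of the listed edges, {E K, D I, G I, G L} are in the MST → 4.

4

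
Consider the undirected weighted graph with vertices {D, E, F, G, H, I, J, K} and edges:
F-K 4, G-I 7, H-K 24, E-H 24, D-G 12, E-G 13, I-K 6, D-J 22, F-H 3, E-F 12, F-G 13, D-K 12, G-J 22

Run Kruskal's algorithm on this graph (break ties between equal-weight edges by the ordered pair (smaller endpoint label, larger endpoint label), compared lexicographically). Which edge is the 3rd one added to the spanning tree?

Kruskal's algorithm — process edges by increasing weight (ties by edge label):
F-H (3): add — endpoints in different components.
F-K (4): add — endpoints in different components.
I-K (6): add — endpoints in different components.
G-I (7): add — endpoints in different components.
D-G (12): add — endpoints in different components.
D-K (12): skip — D and K already connected.
E-F (12): add — endpoints in different components.
E-G (13): skip — E and G already connected.
F-G (13): skip — F and G already connected.
D-J (22): add — endpoints in different components.
The 3rd edge added is I-K.

I-K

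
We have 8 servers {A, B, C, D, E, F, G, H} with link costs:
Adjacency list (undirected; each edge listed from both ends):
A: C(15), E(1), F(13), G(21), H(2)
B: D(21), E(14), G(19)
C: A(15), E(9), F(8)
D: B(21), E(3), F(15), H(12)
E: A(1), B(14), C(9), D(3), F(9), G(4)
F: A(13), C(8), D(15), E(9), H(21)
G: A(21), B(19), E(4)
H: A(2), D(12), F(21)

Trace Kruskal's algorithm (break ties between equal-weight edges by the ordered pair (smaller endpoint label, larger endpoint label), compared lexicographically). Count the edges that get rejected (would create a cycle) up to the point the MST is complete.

Sort edges by weight, then run Kruskal:
A—E (1): add — endpoints in different components.
A—H (2): add — endpoints in different components.
D—E (3): add — endpoints in different components.
E—G (4): add — endpoints in different components.
C—F (8): add — endpoints in different components.
C—E (9): add — endpoints in different components.
E—F (9): skip — E and F already connected.
D—H (12): skip — D and H already connected.
A—F (13): skip — A and F already connected.
B—E (14): add — endpoints in different components.
Edges rejected before the tree was complete: 3.

3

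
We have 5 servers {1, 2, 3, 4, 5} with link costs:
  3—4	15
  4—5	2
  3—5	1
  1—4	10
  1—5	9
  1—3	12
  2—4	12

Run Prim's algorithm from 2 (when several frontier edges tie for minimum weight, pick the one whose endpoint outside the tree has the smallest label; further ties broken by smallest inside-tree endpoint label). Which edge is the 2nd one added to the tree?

Grow the tree from 2 using Prim:
Step 1: frontier [2—4 12] → take 2—4 (12); add 4.
Step 2: frontier [4—5 2, 1—4 10, 3—4 15] → take 4—5 (2); add 5.
Step 3: frontier [1—4 10, 3—4 15, 3—5 1, 1—5 9] → take 3—5 (1); add 3.
Step 4: frontier [1—3 12, 1—4 10, 1—5 9] → take 1—5 (9); add 1.
The 2nd edge added is 4—5.

4-5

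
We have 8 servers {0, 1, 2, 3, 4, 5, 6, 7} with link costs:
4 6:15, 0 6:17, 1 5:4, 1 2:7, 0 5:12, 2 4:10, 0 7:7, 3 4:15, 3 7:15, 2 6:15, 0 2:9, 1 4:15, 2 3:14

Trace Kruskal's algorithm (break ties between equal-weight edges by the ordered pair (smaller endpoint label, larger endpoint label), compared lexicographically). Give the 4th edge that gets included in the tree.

0-2

Kruskal: consider edges lightest-first.
1 5 (4): add — endpoints in different components.
0 7 (7): add — endpoints in different components.
1 2 (7): add — endpoints in different components.
0 2 (9): add — endpoints in different components.
2 4 (10): add — endpoints in different components.
0 5 (12): skip — 0 and 5 already connected.
2 3 (14): add — endpoints in different components.
1 4 (15): skip — 1 and 4 already connected.
2 6 (15): add — endpoints in different components.
The 4th edge added is 0 2.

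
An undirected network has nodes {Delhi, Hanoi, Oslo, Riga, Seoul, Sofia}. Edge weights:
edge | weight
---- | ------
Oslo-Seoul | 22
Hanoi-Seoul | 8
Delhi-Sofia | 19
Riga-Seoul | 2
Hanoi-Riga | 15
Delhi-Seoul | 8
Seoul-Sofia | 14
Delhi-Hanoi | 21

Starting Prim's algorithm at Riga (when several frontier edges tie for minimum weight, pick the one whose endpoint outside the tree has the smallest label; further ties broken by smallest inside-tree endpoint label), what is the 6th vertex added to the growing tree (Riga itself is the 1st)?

Oslo

Prim's algorithm from Riga:
Step 1: frontier [Riga-Seoul 2, Hanoi-Riga 15] → take Riga-Seoul (2); add Seoul.
Step 2: frontier [Hanoi-Riga 15, Delhi-Seoul 8, Hanoi-Seoul 8, Seoul-Sofia 14, Oslo-Seoul 22] → take Delhi-Seoul (8); add Delhi.
Step 3: frontier [Delhi-Sofia 19, Delhi-Hanoi 21, Hanoi-Riga 15, Hanoi-Seoul 8, Seoul-Sofia 14, Oslo-Seoul 22] → take Hanoi-Seoul (8); add Hanoi.
Step 4: frontier [Delhi-Sofia 19, Seoul-Sofia 14, Oslo-Seoul 22] → take Seoul-Sofia (14); add Sofia.
Step 5: frontier [Oslo-Seoul 22] → take Oslo-Seoul (22); add Oslo.
Vertex order: Riga, Seoul, Delhi, Hanoi, Sofia, Oslo. The 6th vertex is Oslo.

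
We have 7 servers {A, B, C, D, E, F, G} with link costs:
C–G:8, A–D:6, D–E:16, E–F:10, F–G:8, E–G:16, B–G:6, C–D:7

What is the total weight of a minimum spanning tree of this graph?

Sort edges by weight, then run Kruskal:
A–D (6): add — endpoints in different components.
B–G (6): add — endpoints in different components.
C–D (7): add — endpoints in different components.
C–G (8): add — endpoints in different components.
F–G (8): add — endpoints in different components.
E–F (10): add — endpoints in different components.
MST edges: A–D, B–G, C–D, C–G, F–G, E–F; total weight 6+6+7+8+8+10 = 45.

45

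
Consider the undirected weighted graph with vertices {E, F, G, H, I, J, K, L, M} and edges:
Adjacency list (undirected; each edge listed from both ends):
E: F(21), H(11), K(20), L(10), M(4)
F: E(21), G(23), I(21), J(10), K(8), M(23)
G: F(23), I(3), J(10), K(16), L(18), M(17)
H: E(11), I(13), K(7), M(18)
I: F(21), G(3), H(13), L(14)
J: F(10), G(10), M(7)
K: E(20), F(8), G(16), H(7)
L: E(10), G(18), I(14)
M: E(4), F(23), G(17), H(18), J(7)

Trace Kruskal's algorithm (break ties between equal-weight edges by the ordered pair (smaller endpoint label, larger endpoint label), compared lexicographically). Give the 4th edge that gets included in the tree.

Kruskal: consider edges lightest-first.
G–I (3): add — endpoints in different components.
E–M (4): add — endpoints in different components.
H–K (7): add — endpoints in different components.
J–M (7): add — endpoints in different components.
F–K (8): add — endpoints in different components.
E–L (10): add — endpoints in different components.
F–J (10): add — endpoints in different components.
G–J (10): add — endpoints in different components.
The 4th edge added is J–M.

J-M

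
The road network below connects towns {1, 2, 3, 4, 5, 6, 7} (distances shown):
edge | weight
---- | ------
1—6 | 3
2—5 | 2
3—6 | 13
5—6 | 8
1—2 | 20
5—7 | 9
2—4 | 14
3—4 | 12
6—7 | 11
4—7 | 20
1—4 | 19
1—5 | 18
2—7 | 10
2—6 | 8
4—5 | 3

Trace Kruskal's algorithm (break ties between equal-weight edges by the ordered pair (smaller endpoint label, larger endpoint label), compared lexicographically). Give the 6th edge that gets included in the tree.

Kruskal's algorithm — process edges by increasing weight (ties by edge label):
2—5 (2): add — endpoints in different components.
1—6 (3): add — endpoints in different components.
4—5 (3): add — endpoints in different components.
2—6 (8): add — endpoints in different components.
5—6 (8): skip — 5 and 6 already connected.
5—7 (9): add — endpoints in different components.
2—7 (10): skip — 2 and 7 already connected.
6—7 (11): skip — 6 and 7 already connected.
3—4 (12): add — endpoints in different components.
The 6th edge added is 3—4.

3-4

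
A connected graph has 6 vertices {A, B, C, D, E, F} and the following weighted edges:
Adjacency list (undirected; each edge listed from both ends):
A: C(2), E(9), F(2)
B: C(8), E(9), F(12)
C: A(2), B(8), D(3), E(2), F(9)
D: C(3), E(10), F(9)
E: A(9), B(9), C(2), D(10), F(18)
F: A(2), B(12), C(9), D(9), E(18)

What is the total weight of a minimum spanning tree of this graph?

Sort edges by weight, then run Kruskal:
A-C (2): add. Components now {A,C} {B} {D} {E} {F}
A-F (2): add. Components now {A,C,F} {B} {D} {E}
C-E (2): add. Components now {A,C,E,F} {B} {D}
C-D (3): add. Components now {A,C,D,E,F} {B}
B-C (8): add. Components now {A,B,C,D,E,F}
MST edges: A-C, A-F, C-E, C-D, B-C; total weight 2+2+2+3+8 = 17.

17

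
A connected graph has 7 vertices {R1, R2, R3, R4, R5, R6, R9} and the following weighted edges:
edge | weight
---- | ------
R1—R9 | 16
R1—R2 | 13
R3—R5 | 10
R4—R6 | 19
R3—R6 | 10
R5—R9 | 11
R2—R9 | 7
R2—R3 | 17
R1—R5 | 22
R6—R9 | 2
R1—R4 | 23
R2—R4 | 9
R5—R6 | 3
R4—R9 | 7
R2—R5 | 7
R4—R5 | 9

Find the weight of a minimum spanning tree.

42

Prim, starting at R2.
Step 1: cheapest edge leaving the tree is R2—R5 (7); add R5.
Step 2: cheapest edge leaving the tree is R5—R6 (3); add R6.
Step 3: cheapest edge leaving the tree is R6—R9 (2); add R9.
Step 4: cheapest edge leaving the tree is R4—R9 (7); add R4.
Step 5: cheapest edge leaving the tree is R3—R5 (10); add R3.
Step 6: cheapest edge leaving the tree is R1—R2 (13); add R1.
MST edges: R2—R5, R5—R6, R6—R9, R4—R9, R3—R5, R1—R2; total weight 7+3+2+7+10+13 = 42.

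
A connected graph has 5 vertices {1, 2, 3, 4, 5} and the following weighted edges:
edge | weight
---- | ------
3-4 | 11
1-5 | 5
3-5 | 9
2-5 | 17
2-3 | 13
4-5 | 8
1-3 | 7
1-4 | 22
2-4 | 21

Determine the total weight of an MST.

33

Sort edges by weight, then run Kruskal:
1-5 (5): add — endpoints in different components.
1-3 (7): add — endpoints in different components.
4-5 (8): add — endpoints in different components.
3-5 (9): skip — 3 and 5 already connected.
3-4 (11): skip — 3 and 4 already connected.
2-3 (13): add — endpoints in different components.
MST edges: 1-5, 1-3, 4-5, 2-3; total weight 5+7+8+13 = 33.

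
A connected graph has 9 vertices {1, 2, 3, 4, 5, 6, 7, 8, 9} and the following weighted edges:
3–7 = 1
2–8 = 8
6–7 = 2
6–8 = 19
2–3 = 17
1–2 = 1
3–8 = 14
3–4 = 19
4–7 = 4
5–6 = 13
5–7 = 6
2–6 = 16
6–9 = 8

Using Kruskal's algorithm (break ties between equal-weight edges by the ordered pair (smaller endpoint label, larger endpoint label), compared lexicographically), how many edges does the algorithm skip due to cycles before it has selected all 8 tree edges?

Kruskal's algorithm — process edges by increasing weight (ties by edge label):
1–2 (1): add — endpoints in different components.
3–7 (1): add — endpoints in different components.
6–7 (2): add — endpoints in different components.
4–7 (4): add — endpoints in different components.
5–7 (6): add — endpoints in different components.
2–8 (8): add — endpoints in different components.
6–9 (8): add — endpoints in different components.
5–6 (13): skip — 5 and 6 already connected.
3–8 (14): add — endpoints in different components.
Edges rejected before the tree was complete: 1.

1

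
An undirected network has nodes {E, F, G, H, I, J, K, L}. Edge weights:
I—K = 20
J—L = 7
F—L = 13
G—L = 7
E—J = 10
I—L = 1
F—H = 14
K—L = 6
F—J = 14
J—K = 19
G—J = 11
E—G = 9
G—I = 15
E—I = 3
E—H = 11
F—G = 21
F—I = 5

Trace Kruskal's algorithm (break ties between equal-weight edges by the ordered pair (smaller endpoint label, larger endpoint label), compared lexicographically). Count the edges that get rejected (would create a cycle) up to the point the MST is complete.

Kruskal's algorithm — process edges by increasing weight (ties by edge label):
I—L (1): add — endpoints in different components.
E—I (3): add — endpoints in different components.
F—I (5): add — endpoints in different components.
K—L (6): add — endpoints in different components.
G—L (7): add — endpoints in different components.
J—L (7): add — endpoints in different components.
E—G (9): skip — E and G already connected.
E—J (10): skip — E and J already connected.
E—H (11): add — endpoints in different components.
Edges rejected before the tree was complete: 2.

2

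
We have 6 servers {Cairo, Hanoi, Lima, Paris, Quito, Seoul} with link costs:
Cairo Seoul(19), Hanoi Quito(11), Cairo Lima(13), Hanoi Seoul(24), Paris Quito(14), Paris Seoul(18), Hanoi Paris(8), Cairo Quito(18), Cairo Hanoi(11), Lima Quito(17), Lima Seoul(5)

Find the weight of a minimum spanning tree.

Grow the tree from Seoul using Prim:
Step 1: frontier [Lima Seoul 5, Paris Seoul 18, Cairo Seoul 19, Hanoi Seoul 24] → take Lima Seoul (5); add Lima.
Step 2: frontier [Cairo Lima 13, Lima Quito 17, Paris Seoul 18, Cairo Seoul 19, Hanoi Seoul 24] → take Cairo Lima (13); add Cairo.
Step 3: frontier [Cairo Hanoi 11, Cairo Quito 18, Lima Quito 17, Paris Seoul 18, Hanoi Seoul 24] → take Cairo Hanoi (11); add Hanoi.
Step 4: frontier [Cairo Quito 18, Hanoi Paris 8, Hanoi Quito 11, Lima Quito 17, Paris Seoul 18] → take Hanoi Paris (8); add Paris.
Step 5: frontier [Cairo Quito 18, Hanoi Quito 11, Lima Quito 17, Paris Quito 14] → take Hanoi Quito (11); add Quito.
MST edges: Lima Seoul, Cairo Lima, Cairo Hanoi, Hanoi Paris, Hanoi Quito; total weight 5+13+11+8+11 = 48.

48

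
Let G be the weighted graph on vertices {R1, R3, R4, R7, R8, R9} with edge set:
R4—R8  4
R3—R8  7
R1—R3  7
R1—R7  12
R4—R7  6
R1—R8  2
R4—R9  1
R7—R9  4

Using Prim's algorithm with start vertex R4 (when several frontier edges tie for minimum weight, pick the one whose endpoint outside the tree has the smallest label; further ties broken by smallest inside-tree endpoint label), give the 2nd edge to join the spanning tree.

R7-R9

Grow the tree from R4 using Prim:
Step 1: frontier [R4—R9 1, R4—R8 4, R4—R7 6] → take R4—R9 (1); add R9.
Step 2: frontier [R4—R8 4, R4—R7 6, R7—R9 4] → take R7—R9 (4); add R7.
Step 3: frontier [R4—R8 4, R1—R7 12] → take R4—R8 (4); add R8.
Step 4: frontier [R1—R7 12, R1—R8 2, R3—R8 7] → take R1—R8 (2); add R1.
Step 5: frontier [R1—R3 7, R3—R8 7] → take R1—R3 (7); add R3.
The 2nd edge added is R7—R9.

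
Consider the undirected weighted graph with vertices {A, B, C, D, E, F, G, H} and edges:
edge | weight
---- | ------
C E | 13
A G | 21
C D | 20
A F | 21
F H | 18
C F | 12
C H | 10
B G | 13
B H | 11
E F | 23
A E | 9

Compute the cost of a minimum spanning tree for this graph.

88

Grow the tree from B using Prim:
Step 1: cheapest edge leaving the tree is B H (11); add H.
Step 2: cheapest edge leaving the tree is C H (10); add C.
Step 3: cheapest edge leaving the tree is C F (12); add F.
Step 4: cheapest edge leaving the tree is C E (13); add E.
Step 5: cheapest edge leaving the tree is A E (9); add A.
Step 6: cheapest edge leaving the tree is B G (13); add G.
Step 7: cheapest edge leaving the tree is C D (20); add D.
MST edges: B H, C H, C F, C E, A E, B G, C D; total weight 11+10+12+13+9+13+20 = 88.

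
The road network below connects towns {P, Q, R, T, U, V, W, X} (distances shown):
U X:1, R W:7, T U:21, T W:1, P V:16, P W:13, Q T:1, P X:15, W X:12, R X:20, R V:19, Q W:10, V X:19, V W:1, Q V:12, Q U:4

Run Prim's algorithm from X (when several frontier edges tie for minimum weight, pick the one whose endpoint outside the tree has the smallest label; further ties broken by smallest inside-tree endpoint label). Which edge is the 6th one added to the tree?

R-W

Prim's algorithm from X:
Step 1: cheapest edge leaving the tree is U X (1); add U.
Step 2: cheapest edge leaving the tree is Q U (4); add Q.
Step 3: cheapest edge leaving the tree is Q T (1); add T.
Step 4: cheapest edge leaving the tree is T W (1); add W.
Step 5: cheapest edge leaving the tree is V W (1); add V.
Step 6: cheapest edge leaving the tree is R W (7); add R.
Step 7: cheapest edge leaving the tree is P W (13); add P.
The 6th edge added is R W.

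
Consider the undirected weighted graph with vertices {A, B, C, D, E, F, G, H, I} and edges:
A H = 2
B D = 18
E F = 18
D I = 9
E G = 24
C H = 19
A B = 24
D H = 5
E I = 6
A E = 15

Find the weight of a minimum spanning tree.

101

Prim's algorithm from F:
Step 1: cheapest edge leaving the tree is E F (18); add E.
Step 2: cheapest edge leaving the tree is E I (6); add I.
Step 3: cheapest edge leaving the tree is D I (9); add D.
Step 4: cheapest edge leaving the tree is D H (5); add H.
Step 5: cheapest edge leaving the tree is A H (2); add A.
Step 6: cheapest edge leaving the tree is B D (18); add B.
Step 7: cheapest edge leaving the tree is C H (19); add C.
Step 8: cheapest edge leaving the tree is E G (24); add G.
MST edges: E F, E I, D I, D H, A H, B D, C H, E G; total weight 18+6+9+5+2+18+19+24 = 101.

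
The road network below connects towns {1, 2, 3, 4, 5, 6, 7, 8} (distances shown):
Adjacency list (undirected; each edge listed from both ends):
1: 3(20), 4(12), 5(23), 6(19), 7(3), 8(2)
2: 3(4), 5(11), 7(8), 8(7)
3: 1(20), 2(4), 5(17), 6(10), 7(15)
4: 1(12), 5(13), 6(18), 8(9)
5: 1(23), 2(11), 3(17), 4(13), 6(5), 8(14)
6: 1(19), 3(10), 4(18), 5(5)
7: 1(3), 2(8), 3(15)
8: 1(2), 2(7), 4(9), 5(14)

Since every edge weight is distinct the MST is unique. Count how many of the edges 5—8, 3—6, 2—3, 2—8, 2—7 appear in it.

Kruskal: consider edges lightest-first.
1—8 (2): add — endpoints in different components.
1—7 (3): add — endpoints in different components.
2—3 (4): add — endpoints in different components.
5—6 (5): add — endpoints in different components.
2—8 (7): add — endpoints in different components.
2—7 (8): skip — 2 and 7 already connected.
4—8 (9): add — endpoints in different components.
3—6 (10): add — endpoints in different components.
MST edge set: {1—8, 1—7, 2—3, 5—6, 2—8, 4—8, 3—6}.
Of the listed edges, {3—6, 2—3, 2—8} are in the MST → 3.

3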